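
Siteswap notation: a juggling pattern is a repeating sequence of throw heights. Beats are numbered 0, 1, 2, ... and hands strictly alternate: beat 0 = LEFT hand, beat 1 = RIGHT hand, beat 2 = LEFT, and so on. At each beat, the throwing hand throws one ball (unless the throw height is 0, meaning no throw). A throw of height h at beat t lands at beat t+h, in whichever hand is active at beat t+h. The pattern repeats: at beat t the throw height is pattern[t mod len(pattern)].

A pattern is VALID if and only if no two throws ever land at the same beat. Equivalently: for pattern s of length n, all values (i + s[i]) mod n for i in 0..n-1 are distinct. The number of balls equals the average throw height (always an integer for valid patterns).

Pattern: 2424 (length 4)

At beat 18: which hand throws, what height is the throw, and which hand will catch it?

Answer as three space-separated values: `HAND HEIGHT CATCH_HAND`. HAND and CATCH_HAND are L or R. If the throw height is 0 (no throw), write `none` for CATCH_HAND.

Answer: L 2 L

Derivation:
Beat 18: 18 mod 2 = 0, so hand = L
Throw height = pattern[18 mod 4] = pattern[2] = 2
Lands at beat 18+2=20, 20 mod 2 = 0, so catch hand = L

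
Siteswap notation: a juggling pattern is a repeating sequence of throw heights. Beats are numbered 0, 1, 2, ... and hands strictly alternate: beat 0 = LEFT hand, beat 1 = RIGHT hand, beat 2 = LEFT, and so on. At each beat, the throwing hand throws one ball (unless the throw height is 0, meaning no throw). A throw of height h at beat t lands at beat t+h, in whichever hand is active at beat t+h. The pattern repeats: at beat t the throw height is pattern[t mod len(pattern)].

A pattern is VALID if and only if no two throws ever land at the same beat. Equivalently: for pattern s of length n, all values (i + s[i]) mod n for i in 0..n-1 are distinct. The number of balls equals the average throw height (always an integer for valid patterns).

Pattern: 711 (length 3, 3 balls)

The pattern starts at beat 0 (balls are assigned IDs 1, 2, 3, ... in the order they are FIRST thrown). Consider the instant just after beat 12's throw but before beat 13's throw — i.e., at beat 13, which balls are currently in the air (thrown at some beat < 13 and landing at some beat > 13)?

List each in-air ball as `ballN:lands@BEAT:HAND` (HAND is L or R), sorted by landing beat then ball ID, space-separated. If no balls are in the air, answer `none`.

Answer: ball1:lands@16:L ball2:lands@19:R

Derivation:
Beat 0 (L): throw ball1 h=7 -> lands@7:R; in-air after throw: [b1@7:R]
Beat 1 (R): throw ball2 h=1 -> lands@2:L; in-air after throw: [b2@2:L b1@7:R]
Beat 2 (L): throw ball2 h=1 -> lands@3:R; in-air after throw: [b2@3:R b1@7:R]
Beat 3 (R): throw ball2 h=7 -> lands@10:L; in-air after throw: [b1@7:R b2@10:L]
Beat 4 (L): throw ball3 h=1 -> lands@5:R; in-air after throw: [b3@5:R b1@7:R b2@10:L]
Beat 5 (R): throw ball3 h=1 -> lands@6:L; in-air after throw: [b3@6:L b1@7:R b2@10:L]
Beat 6 (L): throw ball3 h=7 -> lands@13:R; in-air after throw: [b1@7:R b2@10:L b3@13:R]
Beat 7 (R): throw ball1 h=1 -> lands@8:L; in-air after throw: [b1@8:L b2@10:L b3@13:R]
Beat 8 (L): throw ball1 h=1 -> lands@9:R; in-air after throw: [b1@9:R b2@10:L b3@13:R]
Beat 9 (R): throw ball1 h=7 -> lands@16:L; in-air after throw: [b2@10:L b3@13:R b1@16:L]
Beat 10 (L): throw ball2 h=1 -> lands@11:R; in-air after throw: [b2@11:R b3@13:R b1@16:L]
Beat 11 (R): throw ball2 h=1 -> lands@12:L; in-air after throw: [b2@12:L b3@13:R b1@16:L]
Beat 12 (L): throw ball2 h=7 -> lands@19:R; in-air after throw: [b3@13:R b1@16:L b2@19:R]
Beat 13 (R): throw ball3 h=1 -> lands@14:L; in-air after throw: [b3@14:L b1@16:L b2@19:R]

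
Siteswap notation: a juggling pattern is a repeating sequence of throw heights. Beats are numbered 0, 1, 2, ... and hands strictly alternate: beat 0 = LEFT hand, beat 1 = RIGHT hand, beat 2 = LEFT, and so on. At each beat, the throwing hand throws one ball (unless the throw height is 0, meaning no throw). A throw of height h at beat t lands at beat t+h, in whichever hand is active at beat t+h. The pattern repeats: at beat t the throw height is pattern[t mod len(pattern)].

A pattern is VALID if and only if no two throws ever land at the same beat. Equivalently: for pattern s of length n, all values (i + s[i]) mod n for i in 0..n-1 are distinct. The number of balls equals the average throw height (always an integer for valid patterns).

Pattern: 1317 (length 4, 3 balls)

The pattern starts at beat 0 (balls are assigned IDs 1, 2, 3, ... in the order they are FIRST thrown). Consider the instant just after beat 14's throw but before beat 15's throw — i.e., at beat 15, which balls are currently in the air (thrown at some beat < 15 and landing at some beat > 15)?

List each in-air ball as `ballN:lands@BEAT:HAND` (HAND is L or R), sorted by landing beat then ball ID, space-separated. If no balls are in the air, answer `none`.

Answer: ball1:lands@16:L ball2:lands@18:L

Derivation:
Beat 0 (L): throw ball1 h=1 -> lands@1:R; in-air after throw: [b1@1:R]
Beat 1 (R): throw ball1 h=3 -> lands@4:L; in-air after throw: [b1@4:L]
Beat 2 (L): throw ball2 h=1 -> lands@3:R; in-air after throw: [b2@3:R b1@4:L]
Beat 3 (R): throw ball2 h=7 -> lands@10:L; in-air after throw: [b1@4:L b2@10:L]
Beat 4 (L): throw ball1 h=1 -> lands@5:R; in-air after throw: [b1@5:R b2@10:L]
Beat 5 (R): throw ball1 h=3 -> lands@8:L; in-air after throw: [b1@8:L b2@10:L]
Beat 6 (L): throw ball3 h=1 -> lands@7:R; in-air after throw: [b3@7:R b1@8:L b2@10:L]
Beat 7 (R): throw ball3 h=7 -> lands@14:L; in-air after throw: [b1@8:L b2@10:L b3@14:L]
Beat 8 (L): throw ball1 h=1 -> lands@9:R; in-air after throw: [b1@9:R b2@10:L b3@14:L]
Beat 9 (R): throw ball1 h=3 -> lands@12:L; in-air after throw: [b2@10:L b1@12:L b3@14:L]
Beat 10 (L): throw ball2 h=1 -> lands@11:R; in-air after throw: [b2@11:R b1@12:L b3@14:L]
Beat 11 (R): throw ball2 h=7 -> lands@18:L; in-air after throw: [b1@12:L b3@14:L b2@18:L]
Beat 12 (L): throw ball1 h=1 -> lands@13:R; in-air after throw: [b1@13:R b3@14:L b2@18:L]
Beat 13 (R): throw ball1 h=3 -> lands@16:L; in-air after throw: [b3@14:L b1@16:L b2@18:L]
Beat 14 (L): throw ball3 h=1 -> lands@15:R; in-air after throw: [b3@15:R b1@16:L b2@18:L]
Beat 15 (R): throw ball3 h=7 -> lands@22:L; in-air after throw: [b1@16:L b2@18:L b3@22:L]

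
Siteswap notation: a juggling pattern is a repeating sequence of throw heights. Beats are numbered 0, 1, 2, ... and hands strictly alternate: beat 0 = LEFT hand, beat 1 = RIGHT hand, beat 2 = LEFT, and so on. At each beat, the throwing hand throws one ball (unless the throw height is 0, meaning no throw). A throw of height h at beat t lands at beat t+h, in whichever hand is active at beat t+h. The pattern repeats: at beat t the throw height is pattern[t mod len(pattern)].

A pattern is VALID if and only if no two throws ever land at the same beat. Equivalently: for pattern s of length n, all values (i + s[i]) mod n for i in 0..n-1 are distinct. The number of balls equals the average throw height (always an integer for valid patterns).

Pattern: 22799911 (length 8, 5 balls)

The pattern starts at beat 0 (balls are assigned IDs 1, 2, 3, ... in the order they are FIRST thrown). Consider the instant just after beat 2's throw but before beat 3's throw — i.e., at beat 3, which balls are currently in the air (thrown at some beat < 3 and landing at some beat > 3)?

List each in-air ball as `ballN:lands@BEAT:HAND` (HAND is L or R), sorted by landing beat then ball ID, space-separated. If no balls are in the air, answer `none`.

Answer: ball1:lands@9:R

Derivation:
Beat 0 (L): throw ball1 h=2 -> lands@2:L; in-air after throw: [b1@2:L]
Beat 1 (R): throw ball2 h=2 -> lands@3:R; in-air after throw: [b1@2:L b2@3:R]
Beat 2 (L): throw ball1 h=7 -> lands@9:R; in-air after throw: [b2@3:R b1@9:R]
Beat 3 (R): throw ball2 h=9 -> lands@12:L; in-air after throw: [b1@9:R b2@12:L]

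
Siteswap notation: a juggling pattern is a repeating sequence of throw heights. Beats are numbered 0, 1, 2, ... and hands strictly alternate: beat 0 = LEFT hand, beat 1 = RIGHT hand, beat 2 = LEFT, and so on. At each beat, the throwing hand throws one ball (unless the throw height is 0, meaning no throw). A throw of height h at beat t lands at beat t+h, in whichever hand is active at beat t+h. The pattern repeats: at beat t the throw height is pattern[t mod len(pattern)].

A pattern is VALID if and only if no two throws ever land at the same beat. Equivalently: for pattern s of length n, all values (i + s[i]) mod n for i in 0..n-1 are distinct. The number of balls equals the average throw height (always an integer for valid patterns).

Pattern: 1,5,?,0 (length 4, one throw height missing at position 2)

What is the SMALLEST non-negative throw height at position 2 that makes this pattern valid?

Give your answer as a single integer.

Answer: 2

Derivation:
i=0: (0 + 1) mod 4 = 1
i=1: (1 + 5) mod 4 = 2
i=2: s[i]=? (unknown)
i=3: (3 + 0) mod 4 = 3
Known residues: [1, 2, 3]; need a permutation of 0..3, so missing residue r = 0
Need (2 + s) mod 4 = 0; smallest s = (0 - 2) mod 4 = 2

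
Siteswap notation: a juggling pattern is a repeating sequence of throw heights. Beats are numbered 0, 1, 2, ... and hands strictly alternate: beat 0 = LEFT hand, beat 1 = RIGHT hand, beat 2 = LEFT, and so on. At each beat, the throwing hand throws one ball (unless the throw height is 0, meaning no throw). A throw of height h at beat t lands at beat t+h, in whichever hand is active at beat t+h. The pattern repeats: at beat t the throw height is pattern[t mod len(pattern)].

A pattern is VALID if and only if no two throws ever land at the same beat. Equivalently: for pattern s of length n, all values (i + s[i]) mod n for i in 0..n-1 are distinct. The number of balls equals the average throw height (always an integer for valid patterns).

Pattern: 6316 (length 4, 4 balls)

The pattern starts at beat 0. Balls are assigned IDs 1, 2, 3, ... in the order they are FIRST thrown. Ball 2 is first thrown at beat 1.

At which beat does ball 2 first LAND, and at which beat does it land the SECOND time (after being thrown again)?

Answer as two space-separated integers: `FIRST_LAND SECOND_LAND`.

Beat 0 (L): throw ball1 h=6 -> lands@6:L; in-air after throw: [b1@6:L]
Beat 1 (R): throw ball2 h=3 -> lands@4:L; in-air after throw: [b2@4:L b1@6:L]
Beat 2 (L): throw ball3 h=1 -> lands@3:R; in-air after throw: [b3@3:R b2@4:L b1@6:L]
Beat 3 (R): throw ball3 h=6 -> lands@9:R; in-air after throw: [b2@4:L b1@6:L b3@9:R]
Beat 4 (L): throw ball2 h=6 -> lands@10:L; in-air after throw: [b1@6:L b3@9:R b2@10:L]
Beat 5 (R): throw ball4 h=3 -> lands@8:L; in-air after throw: [b1@6:L b4@8:L b3@9:R b2@10:L]
Beat 6 (L): throw ball1 h=1 -> lands@7:R; in-air after throw: [b1@7:R b4@8:L b3@9:R b2@10:L]
Beat 7 (R): throw ball1 h=6 -> lands@13:R; in-air after throw: [b4@8:L b3@9:R b2@10:L b1@13:R]
Beat 8 (L): throw ball4 h=6 -> lands@14:L; in-air after throw: [b3@9:R b2@10:L b1@13:R b4@14:L]
Beat 9 (R): throw ball3 h=3 -> lands@12:L; in-air after throw: [b2@10:L b3@12:L b1@13:R b4@14:L]
Beat 10 (L): throw ball2 h=1 -> lands@11:R; in-air after throw: [b2@11:R b3@12:L b1@13:R b4@14:L]
Ball 2: thrown@1 h=3 -> first land @4; rethrown@4 h=6 -> second land @10

Answer: 4 10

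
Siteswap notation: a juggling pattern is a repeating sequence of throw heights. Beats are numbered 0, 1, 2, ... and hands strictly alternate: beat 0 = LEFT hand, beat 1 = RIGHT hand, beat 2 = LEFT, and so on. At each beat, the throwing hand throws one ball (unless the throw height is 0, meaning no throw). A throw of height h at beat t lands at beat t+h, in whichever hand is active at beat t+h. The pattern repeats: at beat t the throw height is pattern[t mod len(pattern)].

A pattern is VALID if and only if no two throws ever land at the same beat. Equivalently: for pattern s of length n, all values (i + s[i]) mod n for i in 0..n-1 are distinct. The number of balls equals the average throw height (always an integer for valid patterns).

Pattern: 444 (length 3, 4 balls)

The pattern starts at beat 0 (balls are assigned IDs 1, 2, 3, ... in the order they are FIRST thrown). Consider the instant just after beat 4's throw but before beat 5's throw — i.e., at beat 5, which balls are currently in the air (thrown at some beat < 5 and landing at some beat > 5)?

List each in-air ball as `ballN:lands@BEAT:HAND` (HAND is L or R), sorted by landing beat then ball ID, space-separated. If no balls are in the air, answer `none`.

Answer: ball3:lands@6:L ball4:lands@7:R ball1:lands@8:L

Derivation:
Beat 0 (L): throw ball1 h=4 -> lands@4:L; in-air after throw: [b1@4:L]
Beat 1 (R): throw ball2 h=4 -> lands@5:R; in-air after throw: [b1@4:L b2@5:R]
Beat 2 (L): throw ball3 h=4 -> lands@6:L; in-air after throw: [b1@4:L b2@5:R b3@6:L]
Beat 3 (R): throw ball4 h=4 -> lands@7:R; in-air after throw: [b1@4:L b2@5:R b3@6:L b4@7:R]
Beat 4 (L): throw ball1 h=4 -> lands@8:L; in-air after throw: [b2@5:R b3@6:L b4@7:R b1@8:L]
Beat 5 (R): throw ball2 h=4 -> lands@9:R; in-air after throw: [b3@6:L b4@7:R b1@8:L b2@9:R]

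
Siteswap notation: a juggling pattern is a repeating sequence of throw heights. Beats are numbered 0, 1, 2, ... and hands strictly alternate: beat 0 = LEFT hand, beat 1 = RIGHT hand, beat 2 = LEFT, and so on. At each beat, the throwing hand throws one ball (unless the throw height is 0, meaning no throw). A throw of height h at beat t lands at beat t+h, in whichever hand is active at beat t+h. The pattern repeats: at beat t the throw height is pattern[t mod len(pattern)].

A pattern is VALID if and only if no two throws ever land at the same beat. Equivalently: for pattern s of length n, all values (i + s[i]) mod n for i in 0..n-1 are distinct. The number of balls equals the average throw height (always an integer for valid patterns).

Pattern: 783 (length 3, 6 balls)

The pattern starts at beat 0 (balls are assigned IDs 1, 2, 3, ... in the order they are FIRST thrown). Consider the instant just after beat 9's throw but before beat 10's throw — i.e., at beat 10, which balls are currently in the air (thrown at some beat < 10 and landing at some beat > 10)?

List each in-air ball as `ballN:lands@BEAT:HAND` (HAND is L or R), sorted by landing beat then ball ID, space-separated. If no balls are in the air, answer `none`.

Beat 0 (L): throw ball1 h=7 -> lands@7:R; in-air after throw: [b1@7:R]
Beat 1 (R): throw ball2 h=8 -> lands@9:R; in-air after throw: [b1@7:R b2@9:R]
Beat 2 (L): throw ball3 h=3 -> lands@5:R; in-air after throw: [b3@5:R b1@7:R b2@9:R]
Beat 3 (R): throw ball4 h=7 -> lands@10:L; in-air after throw: [b3@5:R b1@7:R b2@9:R b4@10:L]
Beat 4 (L): throw ball5 h=8 -> lands@12:L; in-air after throw: [b3@5:R b1@7:R b2@9:R b4@10:L b5@12:L]
Beat 5 (R): throw ball3 h=3 -> lands@8:L; in-air after throw: [b1@7:R b3@8:L b2@9:R b4@10:L b5@12:L]
Beat 6 (L): throw ball6 h=7 -> lands@13:R; in-air after throw: [b1@7:R b3@8:L b2@9:R b4@10:L b5@12:L b6@13:R]
Beat 7 (R): throw ball1 h=8 -> lands@15:R; in-air after throw: [b3@8:L b2@9:R b4@10:L b5@12:L b6@13:R b1@15:R]
Beat 8 (L): throw ball3 h=3 -> lands@11:R; in-air after throw: [b2@9:R b4@10:L b3@11:R b5@12:L b6@13:R b1@15:R]
Beat 9 (R): throw ball2 h=7 -> lands@16:L; in-air after throw: [b4@10:L b3@11:R b5@12:L b6@13:R b1@15:R b2@16:L]
Beat 10 (L): throw ball4 h=8 -> lands@18:L; in-air after throw: [b3@11:R b5@12:L b6@13:R b1@15:R b2@16:L b4@18:L]

Answer: ball3:lands@11:R ball5:lands@12:L ball6:lands@13:R ball1:lands@15:R ball2:lands@16:L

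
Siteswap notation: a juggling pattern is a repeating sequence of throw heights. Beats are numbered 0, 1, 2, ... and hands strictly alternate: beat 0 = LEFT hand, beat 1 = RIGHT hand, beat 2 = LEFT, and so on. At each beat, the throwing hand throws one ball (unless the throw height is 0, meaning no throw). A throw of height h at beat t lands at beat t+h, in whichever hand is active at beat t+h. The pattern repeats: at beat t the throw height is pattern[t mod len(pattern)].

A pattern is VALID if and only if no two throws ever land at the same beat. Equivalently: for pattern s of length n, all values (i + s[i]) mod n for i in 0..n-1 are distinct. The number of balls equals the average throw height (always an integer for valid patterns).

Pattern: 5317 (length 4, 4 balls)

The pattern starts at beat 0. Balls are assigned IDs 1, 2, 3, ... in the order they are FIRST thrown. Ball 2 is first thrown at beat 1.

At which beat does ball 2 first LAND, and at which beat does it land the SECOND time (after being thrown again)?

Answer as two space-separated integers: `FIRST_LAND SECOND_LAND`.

Beat 0 (L): throw ball1 h=5 -> lands@5:R; in-air after throw: [b1@5:R]
Beat 1 (R): throw ball2 h=3 -> lands@4:L; in-air after throw: [b2@4:L b1@5:R]
Beat 2 (L): throw ball3 h=1 -> lands@3:R; in-air after throw: [b3@3:R b2@4:L b1@5:R]
Beat 3 (R): throw ball3 h=7 -> lands@10:L; in-air after throw: [b2@4:L b1@5:R b3@10:L]
Beat 4 (L): throw ball2 h=5 -> lands@9:R; in-air after throw: [b1@5:R b2@9:R b3@10:L]
Beat 5 (R): throw ball1 h=3 -> lands@8:L; in-air after throw: [b1@8:L b2@9:R b3@10:L]
Beat 6 (L): throw ball4 h=1 -> lands@7:R; in-air after throw: [b4@7:R b1@8:L b2@9:R b3@10:L]
Beat 7 (R): throw ball4 h=7 -> lands@14:L; in-air after throw: [b1@8:L b2@9:R b3@10:L b4@14:L]
Beat 8 (L): throw ball1 h=5 -> lands@13:R; in-air after throw: [b2@9:R b3@10:L b1@13:R b4@14:L]
Beat 9 (R): throw ball2 h=3 -> lands@12:L; in-air after throw: [b3@10:L b2@12:L b1@13:R b4@14:L]
Ball 2: thrown@1 h=3 -> first land @4; rethrown@4 h=5 -> second land @9

Answer: 4 9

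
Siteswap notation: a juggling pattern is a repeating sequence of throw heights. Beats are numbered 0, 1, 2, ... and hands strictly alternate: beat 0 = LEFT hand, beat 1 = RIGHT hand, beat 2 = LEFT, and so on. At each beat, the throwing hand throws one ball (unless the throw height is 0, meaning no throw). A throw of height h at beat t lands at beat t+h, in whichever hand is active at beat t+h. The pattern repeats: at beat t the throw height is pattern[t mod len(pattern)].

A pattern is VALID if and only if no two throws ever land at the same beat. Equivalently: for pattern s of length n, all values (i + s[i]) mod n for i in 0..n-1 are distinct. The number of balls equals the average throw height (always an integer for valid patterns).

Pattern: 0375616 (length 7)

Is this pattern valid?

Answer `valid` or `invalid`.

i=0: (i + s[i]) mod n = (0 + 0) mod 7 = 0
i=1: (i + s[i]) mod n = (1 + 3) mod 7 = 4
i=2: (i + s[i]) mod n = (2 + 7) mod 7 = 2
i=3: (i + s[i]) mod n = (3 + 5) mod 7 = 1
i=4: (i + s[i]) mod n = (4 + 6) mod 7 = 3
i=5: (i + s[i]) mod n = (5 + 1) mod 7 = 6
i=6: (i + s[i]) mod n = (6 + 6) mod 7 = 5
Residues: [0, 4, 2, 1, 3, 6, 5], distinct: True

Answer: valid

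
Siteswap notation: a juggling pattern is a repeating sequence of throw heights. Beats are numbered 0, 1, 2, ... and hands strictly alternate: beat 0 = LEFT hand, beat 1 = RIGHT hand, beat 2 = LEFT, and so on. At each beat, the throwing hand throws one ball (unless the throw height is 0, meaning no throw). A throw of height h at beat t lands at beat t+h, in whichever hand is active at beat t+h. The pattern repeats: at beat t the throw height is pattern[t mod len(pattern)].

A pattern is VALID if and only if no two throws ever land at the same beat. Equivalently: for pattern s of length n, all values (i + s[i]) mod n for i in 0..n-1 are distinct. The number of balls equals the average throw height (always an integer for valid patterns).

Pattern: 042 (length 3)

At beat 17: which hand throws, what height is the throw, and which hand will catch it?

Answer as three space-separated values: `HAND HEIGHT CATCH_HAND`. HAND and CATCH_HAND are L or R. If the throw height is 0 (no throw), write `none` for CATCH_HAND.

Answer: R 2 R

Derivation:
Beat 17: 17 mod 2 = 1, so hand = R
Throw height = pattern[17 mod 3] = pattern[2] = 2
Lands at beat 17+2=19, 19 mod 2 = 1, so catch hand = R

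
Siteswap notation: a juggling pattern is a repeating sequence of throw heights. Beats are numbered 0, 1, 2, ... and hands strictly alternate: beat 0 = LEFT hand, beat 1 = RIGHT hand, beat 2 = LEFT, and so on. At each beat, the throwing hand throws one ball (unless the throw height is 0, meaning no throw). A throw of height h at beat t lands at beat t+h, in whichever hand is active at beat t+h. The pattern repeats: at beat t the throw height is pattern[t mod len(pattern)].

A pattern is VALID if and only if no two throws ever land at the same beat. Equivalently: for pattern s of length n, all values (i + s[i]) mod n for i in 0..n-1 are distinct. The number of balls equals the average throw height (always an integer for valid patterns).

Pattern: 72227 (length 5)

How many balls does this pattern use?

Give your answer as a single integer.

Answer: 4

Derivation:
Pattern = [7, 2, 2, 2, 7], length n = 5
  position 0: throw height = 7, running sum = 7
  position 1: throw height = 2, running sum = 9
  position 2: throw height = 2, running sum = 11
  position 3: throw height = 2, running sum = 13
  position 4: throw height = 7, running sum = 20
Total sum = 20; balls = sum / n = 20 / 5 = 4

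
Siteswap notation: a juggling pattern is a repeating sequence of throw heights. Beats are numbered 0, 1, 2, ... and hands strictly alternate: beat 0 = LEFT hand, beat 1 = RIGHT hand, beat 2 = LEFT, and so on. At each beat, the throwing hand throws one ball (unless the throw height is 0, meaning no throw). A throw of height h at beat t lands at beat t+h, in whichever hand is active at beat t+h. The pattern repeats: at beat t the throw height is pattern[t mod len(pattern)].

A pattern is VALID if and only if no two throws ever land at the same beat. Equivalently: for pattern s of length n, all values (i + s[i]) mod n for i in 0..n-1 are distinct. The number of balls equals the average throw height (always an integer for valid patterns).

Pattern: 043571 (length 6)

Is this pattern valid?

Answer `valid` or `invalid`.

Answer: invalid

Derivation:
i=0: (i + s[i]) mod n = (0 + 0) mod 6 = 0
i=1: (i + s[i]) mod n = (1 + 4) mod 6 = 5
i=2: (i + s[i]) mod n = (2 + 3) mod 6 = 5
i=3: (i + s[i]) mod n = (3 + 5) mod 6 = 2
i=4: (i + s[i]) mod n = (4 + 7) mod 6 = 5
i=5: (i + s[i]) mod n = (5 + 1) mod 6 = 0
Residues: [0, 5, 5, 2, 5, 0], distinct: False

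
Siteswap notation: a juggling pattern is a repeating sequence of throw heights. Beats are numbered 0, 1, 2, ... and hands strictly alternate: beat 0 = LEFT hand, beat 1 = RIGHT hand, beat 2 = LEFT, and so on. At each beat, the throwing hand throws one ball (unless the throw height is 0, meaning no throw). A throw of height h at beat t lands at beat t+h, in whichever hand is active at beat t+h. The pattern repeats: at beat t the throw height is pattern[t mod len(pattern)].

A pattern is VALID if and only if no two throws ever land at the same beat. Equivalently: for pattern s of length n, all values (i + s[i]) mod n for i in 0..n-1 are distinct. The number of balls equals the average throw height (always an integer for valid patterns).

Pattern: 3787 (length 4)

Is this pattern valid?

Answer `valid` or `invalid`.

i=0: (i + s[i]) mod n = (0 + 3) mod 4 = 3
i=1: (i + s[i]) mod n = (1 + 7) mod 4 = 0
i=2: (i + s[i]) mod n = (2 + 8) mod 4 = 2
i=3: (i + s[i]) mod n = (3 + 7) mod 4 = 2
Residues: [3, 0, 2, 2], distinct: False

Answer: invalid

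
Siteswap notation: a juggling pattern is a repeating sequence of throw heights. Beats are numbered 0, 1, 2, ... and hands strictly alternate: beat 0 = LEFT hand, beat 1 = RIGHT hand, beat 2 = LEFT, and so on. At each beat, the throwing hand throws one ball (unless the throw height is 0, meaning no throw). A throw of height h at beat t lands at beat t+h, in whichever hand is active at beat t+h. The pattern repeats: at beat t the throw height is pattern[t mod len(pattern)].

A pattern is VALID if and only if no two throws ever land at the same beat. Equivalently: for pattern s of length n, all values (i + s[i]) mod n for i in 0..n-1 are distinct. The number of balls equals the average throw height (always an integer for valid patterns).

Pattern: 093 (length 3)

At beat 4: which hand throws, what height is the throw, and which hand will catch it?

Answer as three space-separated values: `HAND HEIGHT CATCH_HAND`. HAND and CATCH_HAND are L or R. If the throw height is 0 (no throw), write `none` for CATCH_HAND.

Answer: L 9 R

Derivation:
Beat 4: 4 mod 2 = 0, so hand = L
Throw height = pattern[4 mod 3] = pattern[1] = 9
Lands at beat 4+9=13, 13 mod 2 = 1, so catch hand = R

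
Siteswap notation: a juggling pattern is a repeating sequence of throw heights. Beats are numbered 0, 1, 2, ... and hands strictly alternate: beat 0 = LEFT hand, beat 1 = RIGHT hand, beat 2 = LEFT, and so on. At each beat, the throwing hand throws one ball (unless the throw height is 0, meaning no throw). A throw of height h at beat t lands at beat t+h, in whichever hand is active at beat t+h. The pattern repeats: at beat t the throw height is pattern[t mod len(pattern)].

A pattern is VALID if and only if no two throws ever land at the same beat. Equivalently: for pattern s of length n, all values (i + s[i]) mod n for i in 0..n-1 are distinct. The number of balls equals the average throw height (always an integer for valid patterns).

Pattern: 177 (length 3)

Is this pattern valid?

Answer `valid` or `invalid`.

i=0: (i + s[i]) mod n = (0 + 1) mod 3 = 1
i=1: (i + s[i]) mod n = (1 + 7) mod 3 = 2
i=2: (i + s[i]) mod n = (2 + 7) mod 3 = 0
Residues: [1, 2, 0], distinct: True

Answer: valid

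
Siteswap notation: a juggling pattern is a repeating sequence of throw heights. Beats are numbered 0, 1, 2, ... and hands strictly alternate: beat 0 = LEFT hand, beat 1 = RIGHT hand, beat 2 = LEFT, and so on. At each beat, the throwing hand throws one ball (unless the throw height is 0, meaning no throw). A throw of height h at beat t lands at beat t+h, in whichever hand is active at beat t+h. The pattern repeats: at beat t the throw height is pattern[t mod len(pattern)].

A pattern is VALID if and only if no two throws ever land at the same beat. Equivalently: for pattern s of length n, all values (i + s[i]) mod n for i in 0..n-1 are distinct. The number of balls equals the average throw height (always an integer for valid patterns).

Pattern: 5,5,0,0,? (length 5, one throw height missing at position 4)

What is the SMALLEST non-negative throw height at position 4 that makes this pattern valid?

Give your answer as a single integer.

Answer: 0

Derivation:
i=0: (0 + 5) mod 5 = 0
i=1: (1 + 5) mod 5 = 1
i=2: (2 + 0) mod 5 = 2
i=3: (3 + 0) mod 5 = 3
i=4: s[i]=? (unknown)
Known residues: [0, 1, 2, 3]; need a permutation of 0..4, so missing residue r = 4
Need (4 + s) mod 5 = 4; smallest s = (4 - 4) mod 5 = 0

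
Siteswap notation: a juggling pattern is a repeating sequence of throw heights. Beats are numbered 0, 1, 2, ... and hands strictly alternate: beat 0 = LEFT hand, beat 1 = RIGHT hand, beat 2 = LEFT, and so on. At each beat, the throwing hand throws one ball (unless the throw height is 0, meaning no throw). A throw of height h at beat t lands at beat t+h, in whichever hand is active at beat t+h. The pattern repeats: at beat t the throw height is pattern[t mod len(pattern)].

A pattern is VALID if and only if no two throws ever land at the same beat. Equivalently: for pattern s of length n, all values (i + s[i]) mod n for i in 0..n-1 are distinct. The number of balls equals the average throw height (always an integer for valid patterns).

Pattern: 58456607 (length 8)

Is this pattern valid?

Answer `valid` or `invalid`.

Answer: invalid

Derivation:
i=0: (i + s[i]) mod n = (0 + 5) mod 8 = 5
i=1: (i + s[i]) mod n = (1 + 8) mod 8 = 1
i=2: (i + s[i]) mod n = (2 + 4) mod 8 = 6
i=3: (i + s[i]) mod n = (3 + 5) mod 8 = 0
i=4: (i + s[i]) mod n = (4 + 6) mod 8 = 2
i=5: (i + s[i]) mod n = (5 + 6) mod 8 = 3
i=6: (i + s[i]) mod n = (6 + 0) mod 8 = 6
i=7: (i + s[i]) mod n = (7 + 7) mod 8 = 6
Residues: [5, 1, 6, 0, 2, 3, 6, 6], distinct: False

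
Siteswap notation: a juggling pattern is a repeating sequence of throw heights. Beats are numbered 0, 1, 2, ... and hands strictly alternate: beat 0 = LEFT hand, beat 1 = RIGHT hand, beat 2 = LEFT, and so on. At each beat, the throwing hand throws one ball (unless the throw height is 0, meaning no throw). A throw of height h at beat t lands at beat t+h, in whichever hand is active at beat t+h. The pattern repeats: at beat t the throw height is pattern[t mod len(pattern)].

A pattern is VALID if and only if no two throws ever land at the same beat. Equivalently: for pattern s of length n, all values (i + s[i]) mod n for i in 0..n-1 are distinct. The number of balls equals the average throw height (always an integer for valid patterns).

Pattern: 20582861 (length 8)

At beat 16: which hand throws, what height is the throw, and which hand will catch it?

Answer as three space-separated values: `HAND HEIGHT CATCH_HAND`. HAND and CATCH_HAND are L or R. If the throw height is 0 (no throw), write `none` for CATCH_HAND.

Answer: L 2 L

Derivation:
Beat 16: 16 mod 2 = 0, so hand = L
Throw height = pattern[16 mod 8] = pattern[0] = 2
Lands at beat 16+2=18, 18 mod 2 = 0, so catch hand = L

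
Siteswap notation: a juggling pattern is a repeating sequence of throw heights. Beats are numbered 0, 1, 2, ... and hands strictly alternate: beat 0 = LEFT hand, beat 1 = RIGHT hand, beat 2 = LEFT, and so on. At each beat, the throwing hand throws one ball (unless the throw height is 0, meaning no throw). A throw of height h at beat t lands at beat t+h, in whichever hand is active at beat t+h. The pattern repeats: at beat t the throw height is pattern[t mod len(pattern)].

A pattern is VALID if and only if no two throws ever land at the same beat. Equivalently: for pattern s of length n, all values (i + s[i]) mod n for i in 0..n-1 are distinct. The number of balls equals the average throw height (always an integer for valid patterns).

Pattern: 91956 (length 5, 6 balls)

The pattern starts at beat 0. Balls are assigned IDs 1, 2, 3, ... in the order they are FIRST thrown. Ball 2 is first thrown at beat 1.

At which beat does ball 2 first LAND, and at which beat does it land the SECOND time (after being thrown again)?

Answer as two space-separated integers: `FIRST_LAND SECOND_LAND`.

Beat 0 (L): throw ball1 h=9 -> lands@9:R; in-air after throw: [b1@9:R]
Beat 1 (R): throw ball2 h=1 -> lands@2:L; in-air after throw: [b2@2:L b1@9:R]
Beat 2 (L): throw ball2 h=9 -> lands@11:R; in-air after throw: [b1@9:R b2@11:R]
Beat 3 (R): throw ball3 h=5 -> lands@8:L; in-air after throw: [b3@8:L b1@9:R b2@11:R]
Beat 4 (L): throw ball4 h=6 -> lands@10:L; in-air after throw: [b3@8:L b1@9:R b4@10:L b2@11:R]
Beat 5 (R): throw ball5 h=9 -> lands@14:L; in-air after throw: [b3@8:L b1@9:R b4@10:L b2@11:R b5@14:L]
Beat 6 (L): throw ball6 h=1 -> lands@7:R; in-air after throw: [b6@7:R b3@8:L b1@9:R b4@10:L b2@11:R b5@14:L]
Beat 7 (R): throw ball6 h=9 -> lands@16:L; in-air after throw: [b3@8:L b1@9:R b4@10:L b2@11:R b5@14:L b6@16:L]
Beat 8 (L): throw ball3 h=5 -> lands@13:R; in-air after throw: [b1@9:R b4@10:L b2@11:R b3@13:R b5@14:L b6@16:L]
Beat 9 (R): throw ball1 h=6 -> lands@15:R; in-air after throw: [b4@10:L b2@11:R b3@13:R b5@14:L b1@15:R b6@16:L]
Beat 10 (L): throw ball4 h=9 -> lands@19:R; in-air after throw: [b2@11:R b3@13:R b5@14:L b1@15:R b6@16:L b4@19:R]
Beat 11 (R): throw ball2 h=1 -> lands@12:L; in-air after throw: [b2@12:L b3@13:R b5@14:L b1@15:R b6@16:L b4@19:R]
Ball 2: thrown@1 h=1 -> first land @2; rethrown@2 h=9 -> second land @11

Answer: 2 11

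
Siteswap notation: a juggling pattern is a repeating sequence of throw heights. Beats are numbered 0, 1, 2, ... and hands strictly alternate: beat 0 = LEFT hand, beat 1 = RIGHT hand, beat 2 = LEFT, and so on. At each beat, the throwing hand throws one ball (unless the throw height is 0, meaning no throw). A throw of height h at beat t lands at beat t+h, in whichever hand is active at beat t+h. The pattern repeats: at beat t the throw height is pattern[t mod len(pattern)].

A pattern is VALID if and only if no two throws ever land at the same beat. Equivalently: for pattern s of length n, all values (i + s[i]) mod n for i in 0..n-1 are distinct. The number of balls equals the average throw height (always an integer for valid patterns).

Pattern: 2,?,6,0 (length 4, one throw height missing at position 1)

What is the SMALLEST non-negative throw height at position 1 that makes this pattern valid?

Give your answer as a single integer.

i=0: (0 + 2) mod 4 = 2
i=1: s[i]=? (unknown)
i=2: (2 + 6) mod 4 = 0
i=3: (3 + 0) mod 4 = 3
Known residues: [0, 2, 3]; need a permutation of 0..3, so missing residue r = 1
Need (1 + s) mod 4 = 1; smallest s = (1 - 1) mod 4 = 0

Answer: 0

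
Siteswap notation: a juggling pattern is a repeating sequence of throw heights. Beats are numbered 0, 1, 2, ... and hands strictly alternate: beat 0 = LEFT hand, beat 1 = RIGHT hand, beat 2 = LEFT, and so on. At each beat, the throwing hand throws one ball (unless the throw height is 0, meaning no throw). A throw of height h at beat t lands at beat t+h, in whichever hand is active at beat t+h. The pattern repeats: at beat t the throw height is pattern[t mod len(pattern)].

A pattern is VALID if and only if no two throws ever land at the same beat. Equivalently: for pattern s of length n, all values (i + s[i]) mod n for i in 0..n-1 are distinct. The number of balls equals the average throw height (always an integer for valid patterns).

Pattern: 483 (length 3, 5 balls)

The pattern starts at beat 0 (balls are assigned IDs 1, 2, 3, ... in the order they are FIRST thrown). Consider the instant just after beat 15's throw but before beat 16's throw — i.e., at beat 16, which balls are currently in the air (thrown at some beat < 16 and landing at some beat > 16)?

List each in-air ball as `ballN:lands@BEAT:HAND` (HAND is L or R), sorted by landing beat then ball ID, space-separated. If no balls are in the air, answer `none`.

Answer: ball3:lands@17:R ball5:lands@18:L ball4:lands@19:R ball2:lands@21:R

Derivation:
Beat 0 (L): throw ball1 h=4 -> lands@4:L; in-air after throw: [b1@4:L]
Beat 1 (R): throw ball2 h=8 -> lands@9:R; in-air after throw: [b1@4:L b2@9:R]
Beat 2 (L): throw ball3 h=3 -> lands@5:R; in-air after throw: [b1@4:L b3@5:R b2@9:R]
Beat 3 (R): throw ball4 h=4 -> lands@7:R; in-air after throw: [b1@4:L b3@5:R b4@7:R b2@9:R]
Beat 4 (L): throw ball1 h=8 -> lands@12:L; in-air after throw: [b3@5:R b4@7:R b2@9:R b1@12:L]
Beat 5 (R): throw ball3 h=3 -> lands@8:L; in-air after throw: [b4@7:R b3@8:L b2@9:R b1@12:L]
Beat 6 (L): throw ball5 h=4 -> lands@10:L; in-air after throw: [b4@7:R b3@8:L b2@9:R b5@10:L b1@12:L]
Beat 7 (R): throw ball4 h=8 -> lands@15:R; in-air after throw: [b3@8:L b2@9:R b5@10:L b1@12:L b4@15:R]
Beat 8 (L): throw ball3 h=3 -> lands@11:R; in-air after throw: [b2@9:R b5@10:L b3@11:R b1@12:L b4@15:R]
Beat 9 (R): throw ball2 h=4 -> lands@13:R; in-air after throw: [b5@10:L b3@11:R b1@12:L b2@13:R b4@15:R]
Beat 10 (L): throw ball5 h=8 -> lands@18:L; in-air after throw: [b3@11:R b1@12:L b2@13:R b4@15:R b5@18:L]
Beat 11 (R): throw ball3 h=3 -> lands@14:L; in-air after throw: [b1@12:L b2@13:R b3@14:L b4@15:R b5@18:L]
Beat 12 (L): throw ball1 h=4 -> lands@16:L; in-air after throw: [b2@13:R b3@14:L b4@15:R b1@16:L b5@18:L]
Beat 13 (R): throw ball2 h=8 -> lands@21:R; in-air after throw: [b3@14:L b4@15:R b1@16:L b5@18:L b2@21:R]
Beat 14 (L): throw ball3 h=3 -> lands@17:R; in-air after throw: [b4@15:R b1@16:L b3@17:R b5@18:L b2@21:R]
Beat 15 (R): throw ball4 h=4 -> lands@19:R; in-air after throw: [b1@16:L b3@17:R b5@18:L b4@19:R b2@21:R]
Beat 16 (L): throw ball1 h=8 -> lands@24:L; in-air after throw: [b3@17:R b5@18:L b4@19:R b2@21:R b1@24:L]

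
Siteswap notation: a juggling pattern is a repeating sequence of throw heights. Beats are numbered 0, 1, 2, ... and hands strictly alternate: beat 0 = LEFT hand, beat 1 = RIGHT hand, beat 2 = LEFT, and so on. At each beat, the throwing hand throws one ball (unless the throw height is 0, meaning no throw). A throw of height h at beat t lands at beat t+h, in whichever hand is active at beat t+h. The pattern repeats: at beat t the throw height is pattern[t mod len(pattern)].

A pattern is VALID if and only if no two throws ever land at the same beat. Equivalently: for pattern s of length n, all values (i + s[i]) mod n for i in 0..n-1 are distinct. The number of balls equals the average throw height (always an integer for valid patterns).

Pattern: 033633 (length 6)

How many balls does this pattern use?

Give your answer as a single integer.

Answer: 3

Derivation:
Pattern = [0, 3, 3, 6, 3, 3], length n = 6
  position 0: throw height = 0, running sum = 0
  position 1: throw height = 3, running sum = 3
  position 2: throw height = 3, running sum = 6
  position 3: throw height = 6, running sum = 12
  position 4: throw height = 3, running sum = 15
  position 5: throw height = 3, running sum = 18
Total sum = 18; balls = sum / n = 18 / 6 = 3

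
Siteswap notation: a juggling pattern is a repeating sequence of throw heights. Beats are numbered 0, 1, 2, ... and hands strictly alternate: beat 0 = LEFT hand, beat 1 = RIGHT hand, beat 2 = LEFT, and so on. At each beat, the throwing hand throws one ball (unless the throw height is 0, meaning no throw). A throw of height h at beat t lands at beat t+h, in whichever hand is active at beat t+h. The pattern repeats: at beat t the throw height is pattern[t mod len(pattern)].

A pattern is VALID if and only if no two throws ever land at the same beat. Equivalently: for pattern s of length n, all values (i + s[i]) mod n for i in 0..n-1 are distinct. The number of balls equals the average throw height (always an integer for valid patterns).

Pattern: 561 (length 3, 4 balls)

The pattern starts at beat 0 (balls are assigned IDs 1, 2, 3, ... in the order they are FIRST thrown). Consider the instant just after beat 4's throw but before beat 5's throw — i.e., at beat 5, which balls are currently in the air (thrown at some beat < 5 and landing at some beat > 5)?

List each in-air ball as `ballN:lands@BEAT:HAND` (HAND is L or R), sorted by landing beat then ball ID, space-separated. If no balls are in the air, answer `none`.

Answer: ball2:lands@7:R ball3:lands@8:L ball4:lands@10:L

Derivation:
Beat 0 (L): throw ball1 h=5 -> lands@5:R; in-air after throw: [b1@5:R]
Beat 1 (R): throw ball2 h=6 -> lands@7:R; in-air after throw: [b1@5:R b2@7:R]
Beat 2 (L): throw ball3 h=1 -> lands@3:R; in-air after throw: [b3@3:R b1@5:R b2@7:R]
Beat 3 (R): throw ball3 h=5 -> lands@8:L; in-air after throw: [b1@5:R b2@7:R b3@8:L]
Beat 4 (L): throw ball4 h=6 -> lands@10:L; in-air after throw: [b1@5:R b2@7:R b3@8:L b4@10:L]
Beat 5 (R): throw ball1 h=1 -> lands@6:L; in-air after throw: [b1@6:L b2@7:R b3@8:L b4@10:L]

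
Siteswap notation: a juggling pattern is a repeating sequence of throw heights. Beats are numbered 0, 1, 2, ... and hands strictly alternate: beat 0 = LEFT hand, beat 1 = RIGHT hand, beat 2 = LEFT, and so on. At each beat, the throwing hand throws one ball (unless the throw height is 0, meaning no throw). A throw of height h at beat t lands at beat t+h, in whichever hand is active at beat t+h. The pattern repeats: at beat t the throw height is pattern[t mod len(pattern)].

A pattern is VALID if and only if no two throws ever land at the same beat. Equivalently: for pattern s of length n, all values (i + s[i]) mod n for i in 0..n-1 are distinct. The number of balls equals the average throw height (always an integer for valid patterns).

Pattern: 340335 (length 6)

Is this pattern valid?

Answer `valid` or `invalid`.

i=0: (i + s[i]) mod n = (0 + 3) mod 6 = 3
i=1: (i + s[i]) mod n = (1 + 4) mod 6 = 5
i=2: (i + s[i]) mod n = (2 + 0) mod 6 = 2
i=3: (i + s[i]) mod n = (3 + 3) mod 6 = 0
i=4: (i + s[i]) mod n = (4 + 3) mod 6 = 1
i=5: (i + s[i]) mod n = (5 + 5) mod 6 = 4
Residues: [3, 5, 2, 0, 1, 4], distinct: True

Answer: valid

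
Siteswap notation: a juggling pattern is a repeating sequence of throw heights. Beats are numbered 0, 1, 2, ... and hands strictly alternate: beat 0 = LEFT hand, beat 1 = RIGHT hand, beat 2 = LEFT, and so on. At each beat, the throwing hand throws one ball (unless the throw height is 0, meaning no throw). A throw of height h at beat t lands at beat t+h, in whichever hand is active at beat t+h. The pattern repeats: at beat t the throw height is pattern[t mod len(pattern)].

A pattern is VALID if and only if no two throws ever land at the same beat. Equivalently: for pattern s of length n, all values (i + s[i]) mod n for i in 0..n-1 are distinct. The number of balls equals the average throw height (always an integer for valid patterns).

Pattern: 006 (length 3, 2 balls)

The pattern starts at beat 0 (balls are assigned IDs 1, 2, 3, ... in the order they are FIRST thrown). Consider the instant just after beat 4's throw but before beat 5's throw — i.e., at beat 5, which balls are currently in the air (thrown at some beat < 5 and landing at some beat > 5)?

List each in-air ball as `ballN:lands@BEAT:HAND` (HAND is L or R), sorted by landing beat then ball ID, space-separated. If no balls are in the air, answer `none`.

Beat 2 (L): throw ball1 h=6 -> lands@8:L; in-air after throw: [b1@8:L]
Beat 5 (R): throw ball2 h=6 -> lands@11:R; in-air after throw: [b1@8:L b2@11:R]

Answer: ball1:lands@8:L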